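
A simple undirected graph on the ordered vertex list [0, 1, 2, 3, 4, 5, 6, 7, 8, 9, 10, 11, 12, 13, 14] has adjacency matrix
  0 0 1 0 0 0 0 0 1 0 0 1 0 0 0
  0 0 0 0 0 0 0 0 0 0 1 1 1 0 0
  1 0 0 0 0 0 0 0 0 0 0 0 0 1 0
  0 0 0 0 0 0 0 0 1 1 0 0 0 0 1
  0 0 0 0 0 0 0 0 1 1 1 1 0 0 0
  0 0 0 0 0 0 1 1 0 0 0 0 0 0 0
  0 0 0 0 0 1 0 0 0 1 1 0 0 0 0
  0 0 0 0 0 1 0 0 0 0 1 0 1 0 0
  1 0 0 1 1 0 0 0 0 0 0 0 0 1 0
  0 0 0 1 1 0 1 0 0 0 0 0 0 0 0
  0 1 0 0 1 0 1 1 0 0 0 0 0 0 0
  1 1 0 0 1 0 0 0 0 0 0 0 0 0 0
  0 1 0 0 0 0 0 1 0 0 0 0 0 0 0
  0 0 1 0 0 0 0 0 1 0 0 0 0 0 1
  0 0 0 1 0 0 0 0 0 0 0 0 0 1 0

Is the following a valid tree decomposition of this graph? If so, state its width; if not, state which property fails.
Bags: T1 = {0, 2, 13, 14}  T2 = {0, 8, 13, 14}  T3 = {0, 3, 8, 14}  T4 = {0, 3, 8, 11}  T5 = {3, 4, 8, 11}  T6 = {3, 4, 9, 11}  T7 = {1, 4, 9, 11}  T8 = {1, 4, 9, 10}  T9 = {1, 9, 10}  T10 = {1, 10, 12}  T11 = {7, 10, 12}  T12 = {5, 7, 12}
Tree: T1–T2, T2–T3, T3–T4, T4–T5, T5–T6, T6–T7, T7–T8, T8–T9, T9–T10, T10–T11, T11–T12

A tree decomposition must satisfy three properties: every vertex lies in some bag; for every edge, both endpoints lie together in some bag; and for every vertex, the bags containing it form a connected subtree. Here vertex 6 appears in no bag, so the decomposition is invalid.

No — vertex 6 appears in no bag.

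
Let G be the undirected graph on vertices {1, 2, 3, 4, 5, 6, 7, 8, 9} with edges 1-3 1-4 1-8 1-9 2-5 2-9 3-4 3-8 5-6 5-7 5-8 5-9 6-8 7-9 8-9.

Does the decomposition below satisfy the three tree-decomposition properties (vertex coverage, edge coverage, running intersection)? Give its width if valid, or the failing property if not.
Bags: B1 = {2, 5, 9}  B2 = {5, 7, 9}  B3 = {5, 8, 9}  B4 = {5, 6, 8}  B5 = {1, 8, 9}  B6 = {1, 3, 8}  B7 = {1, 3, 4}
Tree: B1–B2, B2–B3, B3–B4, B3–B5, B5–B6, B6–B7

Checking the three conditions: (i) the bags cover all of {1, 2, 3, 4, 5, 6, 7, 8, 9}; (ii) for each edge, some bag contains both endpoints; (iii) the bags containing any fixed vertex form a subtree. All hold, so the decomposition is valid with width 3 − 1 = 2.

Yes; width 2.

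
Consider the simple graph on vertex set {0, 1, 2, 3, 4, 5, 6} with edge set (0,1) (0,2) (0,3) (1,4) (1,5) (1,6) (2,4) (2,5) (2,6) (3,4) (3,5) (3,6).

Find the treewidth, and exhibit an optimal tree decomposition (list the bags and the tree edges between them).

Each bag holds 4 vertices, so the decomposition has width 3, which upper-bounds the treewidth. For the lower bound: the 4 vertex sets {2,6}, {1,5}, {3}, {4} are disjoint, each induces a connected subgraph, and every pair is joined by at least one edge of G. Contracting each set to a single vertex therefore yields K_{4} as a minor, and since treewidth is minor-monotone, tw(G) ≥ tw(K_{4}) = 3. The upper and lower bounds meet at 3, so that is the treewidth.

Treewidth 3.
One such decomposition:
Bags: B1 = {1, 2, 3, 6}  B2 = {1, 2, 3, 5}  B3 = {1, 2, 3, 4}  B4 = {0, 1, 2, 3}
Tree: B1–B2, B2–B3, B3–B4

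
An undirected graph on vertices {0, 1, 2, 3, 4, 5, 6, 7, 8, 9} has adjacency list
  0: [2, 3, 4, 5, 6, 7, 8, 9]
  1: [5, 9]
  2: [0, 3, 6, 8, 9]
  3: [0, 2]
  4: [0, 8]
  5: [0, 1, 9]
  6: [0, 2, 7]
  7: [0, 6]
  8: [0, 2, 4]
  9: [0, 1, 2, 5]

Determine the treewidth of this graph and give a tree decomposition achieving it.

Treewidth 2.
One such decomposition:
Bags: B1 = {0, 5, 9}  B2 = {0, 2, 9}  B3 = {1, 5, 9}  B4 = {0, 2, 6}  B5 = {0, 2, 3}  B6 = {0, 6, 7}  B7 = {0, 2, 8}  B8 = {0, 4, 8}
Tree: B1–B2, B1–B3, B2–B4, B4–B5, B4–B6, B5–B7, B7–B8

Every bag has size at most 3, so the width is 3 − 1 = 2 and tw(G) ≤ 2. Conversely, {0, 2, 8} is a clique of size 3, and the vertices of any clique must share a bag in every tree decomposition; so some bag has ≥ 3 vertices and tw(G) ≥ 2. Hence tw(G) = 2 exactly.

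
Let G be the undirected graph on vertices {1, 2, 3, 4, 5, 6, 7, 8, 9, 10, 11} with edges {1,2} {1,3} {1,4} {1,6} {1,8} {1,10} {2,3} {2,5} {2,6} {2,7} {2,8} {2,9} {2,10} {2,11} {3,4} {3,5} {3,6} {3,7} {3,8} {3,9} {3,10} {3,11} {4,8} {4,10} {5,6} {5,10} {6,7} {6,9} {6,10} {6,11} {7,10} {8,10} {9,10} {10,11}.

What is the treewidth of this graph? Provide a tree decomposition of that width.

Each bag holds 5 vertices, so the decomposition has width 4, which upper-bounds the treewidth. On the other hand G contains the 5-clique {1, 2, 3, 8, 10}. A clique must lie in a single bag of any decomposition, so no decomposition can have width below 4. The upper and lower bounds meet at 4, so that is the treewidth.

Treewidth 4.
Bags: B1 = {1, 2, 3, 6, 10}  B2 = {1, 2, 3, 8, 10}  B3 = {2, 3, 6, 7, 10}  B4 = {2, 3, 5, 6, 10}  B5 = {2, 3, 6, 10, 11}  B6 = {2, 3, 6, 9, 10}  B7 = {1, 3, 4, 8, 10}
Tree: B1–B2, B1–B3, B1–B4, B4–B5, B3–B6, B2–B7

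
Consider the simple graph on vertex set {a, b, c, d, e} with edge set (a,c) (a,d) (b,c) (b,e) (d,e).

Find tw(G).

A width-2 tree decomposition is:
Bags: B1 = {b, d, e}  B2 = {b, c, d}  B3 = {a, c, d}
Tree: B1–B2, B2–B3
Every bag has size at most 3, so the width is 3 − 1 = 2 and tw(G) ≤ 2. For the lower bound, G contains the cycle d–e–b–c–a–d, so G is not a forest; only forests have treewidth ≤ 1, hence tw(G) ≥ 2. The upper and lower bounds meet at 2, so that is the treewidth.

2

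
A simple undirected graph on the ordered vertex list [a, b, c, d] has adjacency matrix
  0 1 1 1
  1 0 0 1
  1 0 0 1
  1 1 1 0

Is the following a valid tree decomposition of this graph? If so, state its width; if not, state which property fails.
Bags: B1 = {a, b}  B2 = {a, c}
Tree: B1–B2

A tree decomposition must satisfy three properties: every vertex lies in some bag; for every edge, both endpoints lie together in some bag; and for every vertex, the bags containing it form a connected subtree. Here vertex d appears in no bag, so the decomposition is invalid.

No — vertex d appears in no bag.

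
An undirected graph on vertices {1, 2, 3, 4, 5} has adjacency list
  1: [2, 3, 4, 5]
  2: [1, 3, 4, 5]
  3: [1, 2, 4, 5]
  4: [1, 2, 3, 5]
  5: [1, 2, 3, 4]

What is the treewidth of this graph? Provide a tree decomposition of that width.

A single bag containing all 5 vertices is trivially a valid decomposition of width 4. On the other hand G contains the 5-clique {1, 2, 3, 4, 5}. A clique must lie in a single bag of any decomposition, so no decomposition can have width below 4. The upper and lower bounds meet at 4, so that is the treewidth.

Treewidth 4.
Bags: B1 = {1, 2, 3, 4, 5}
Tree: (single bag)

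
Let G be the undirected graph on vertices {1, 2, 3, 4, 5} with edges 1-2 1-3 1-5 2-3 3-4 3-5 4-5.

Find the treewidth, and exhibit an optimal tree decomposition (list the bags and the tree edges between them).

Treewidth 2.
One such decomposition:
Bags: B1 = {1, 3, 5}  B2 = {3, 4, 5}  B3 = {1, 2, 3}
Tree: B1–B2, B1–B3

The largest bag has 3 vertices, giving width 2; this decomposition certifies tw(G) ≤ 2. Conversely, {1, 2, 3} is a clique of size 3, and the vertices of any clique must share a bag in every tree decomposition; so some bag has ≥ 3 vertices and tw(G) ≥ 2. Therefore the treewidth is 2.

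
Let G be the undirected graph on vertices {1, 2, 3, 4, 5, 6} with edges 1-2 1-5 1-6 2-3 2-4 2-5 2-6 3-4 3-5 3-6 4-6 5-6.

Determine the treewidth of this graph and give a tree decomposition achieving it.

Treewidth 3.
One optimal decomposition is:
Bags: B1 = {2, 3, 4, 6}  B2 = {2, 3, 5, 6}  B3 = {1, 2, 5, 6}
Tree: B1–B2, B2–B3

The largest bag has 4 vertices, giving width 3; this decomposition certifies tw(G) ≤ 3. On the other hand G contains the 4-clique {1, 2, 5, 6}. A clique must lie in a single bag of any decomposition, so no decomposition can have width below 3. The upper and lower bounds meet at 3, so that is the treewidth.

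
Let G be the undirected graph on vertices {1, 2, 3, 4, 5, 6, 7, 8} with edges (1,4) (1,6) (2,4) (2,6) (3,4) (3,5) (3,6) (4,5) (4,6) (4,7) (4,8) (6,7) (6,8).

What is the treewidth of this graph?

2

A width-2 tree decomposition is:
Bags: B1 = {2, 4, 6}  B2 = {3, 4, 6}  B3 = {1, 4, 6}  B4 = {3, 4, 5}  B5 = {4, 6, 7}  B6 = {4, 6, 8}
Tree: B1–B2, B2–B3, B2–B4, B1–B5, B2–B6
Every bag has size at most 3, so the width is 3 − 1 = 2 and tw(G) ≤ 2. Conversely, {3, 4, 5} is a clique of size 3, and the vertices of any clique must share a bag in every tree decomposition; so some bag has ≥ 3 vertices and tw(G) ≥ 2. Hence tw(G) = 2 exactly.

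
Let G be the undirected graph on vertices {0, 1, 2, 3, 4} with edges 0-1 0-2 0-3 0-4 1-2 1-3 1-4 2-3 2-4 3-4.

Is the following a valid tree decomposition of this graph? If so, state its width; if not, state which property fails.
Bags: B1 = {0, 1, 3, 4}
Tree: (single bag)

A tree decomposition must satisfy three properties: every vertex lies in some bag; for every edge, both endpoints lie together in some bag; and for every vertex, the bags containing it form a connected subtree. Here vertex 2 appears in no bag, so the decomposition is invalid.

No — vertex 2 appears in no bag.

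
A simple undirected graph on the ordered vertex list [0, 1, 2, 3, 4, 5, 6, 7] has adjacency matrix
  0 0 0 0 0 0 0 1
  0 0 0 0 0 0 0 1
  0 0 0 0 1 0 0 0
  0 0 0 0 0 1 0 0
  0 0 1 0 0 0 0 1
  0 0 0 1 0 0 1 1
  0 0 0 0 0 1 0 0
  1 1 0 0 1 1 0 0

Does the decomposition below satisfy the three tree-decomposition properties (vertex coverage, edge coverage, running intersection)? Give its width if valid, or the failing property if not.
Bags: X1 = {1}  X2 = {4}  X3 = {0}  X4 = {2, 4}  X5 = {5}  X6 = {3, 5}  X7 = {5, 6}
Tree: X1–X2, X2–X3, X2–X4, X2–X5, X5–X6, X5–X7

No — vertex 7 appears in no bag.

A tree decomposition must satisfy three properties: every vertex lies in some bag; for every edge, both endpoints lie together in some bag; and for every vertex, the bags containing it form a connected subtree. Here vertex 7 appears in no bag, so the decomposition is invalid.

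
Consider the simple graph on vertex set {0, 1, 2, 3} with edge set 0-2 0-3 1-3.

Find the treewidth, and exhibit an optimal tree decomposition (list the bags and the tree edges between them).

Every bag has size at most 2, so the width is 2 − 1 = 1 and tw(G) ≤ 1. Since G has at least one edge (e.g. 0–3), it is not an edgeless graph, so tw(G) ≥ 1. Combining the bounds, tw(G) = 1.

Treewidth 1.
One such decomposition:
Bags: B1 = {0, 3}  B2 = {1, 3}  B3 = {0, 2}
Tree: B1–B2, B1–B3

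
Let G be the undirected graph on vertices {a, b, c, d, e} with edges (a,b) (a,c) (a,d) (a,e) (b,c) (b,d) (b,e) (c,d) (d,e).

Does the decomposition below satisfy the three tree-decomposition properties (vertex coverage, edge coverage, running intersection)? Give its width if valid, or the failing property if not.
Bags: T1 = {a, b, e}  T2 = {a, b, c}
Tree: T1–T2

No — vertex d appears in no bag.

A tree decomposition must satisfy three properties: every vertex lies in some bag; for every edge, both endpoints lie together in some bag; and for every vertex, the bags containing it form a connected subtree. Here vertex d appears in no bag, so the decomposition is invalid.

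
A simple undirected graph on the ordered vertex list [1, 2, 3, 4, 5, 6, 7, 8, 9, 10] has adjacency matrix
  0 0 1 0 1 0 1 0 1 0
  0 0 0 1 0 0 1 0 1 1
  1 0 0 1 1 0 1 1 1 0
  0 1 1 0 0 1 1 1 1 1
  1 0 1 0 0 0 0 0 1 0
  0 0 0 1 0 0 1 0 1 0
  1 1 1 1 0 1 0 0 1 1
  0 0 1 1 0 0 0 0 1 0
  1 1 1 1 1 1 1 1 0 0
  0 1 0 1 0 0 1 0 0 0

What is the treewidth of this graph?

A width-3 tree decomposition is:
Bags: B1 = {1, 3, 5, 9}  B2 = {1, 3, 7, 9}  B3 = {3, 4, 7, 9}  B4 = {4, 6, 7, 9}  B5 = {3, 4, 8, 9}  B6 = {2, 4, 7, 9}  B7 = {2, 4, 7, 10}
Tree: B1–B2, B2–B3, B3–B4, B3–B5, B4–B6, B6–B7
Every bag has size at most 4, so the width is 4 − 1 = 3 and tw(G) ≤ 3. For the lower bound, the 4 vertices {2, 4, 7, 9} are pairwise adjacent, and any tree decomposition puts a clique entirely inside one bag — forcing width ≥ 3. Therefore the treewidth is 3.

3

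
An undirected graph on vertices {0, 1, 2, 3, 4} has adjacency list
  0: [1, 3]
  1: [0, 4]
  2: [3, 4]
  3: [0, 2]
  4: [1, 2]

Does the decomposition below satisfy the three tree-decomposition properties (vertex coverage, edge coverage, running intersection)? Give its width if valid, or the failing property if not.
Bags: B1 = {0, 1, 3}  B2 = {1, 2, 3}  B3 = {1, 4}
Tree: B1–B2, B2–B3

A tree decomposition must satisfy three properties: every vertex lies in some bag; for every edge, both endpoints lie together in some bag; and for every vertex, the bags containing it form a connected subtree. Here edge (2,4) lies in no bag, so the decomposition is invalid.

No — edge (2,4) lies in no bag.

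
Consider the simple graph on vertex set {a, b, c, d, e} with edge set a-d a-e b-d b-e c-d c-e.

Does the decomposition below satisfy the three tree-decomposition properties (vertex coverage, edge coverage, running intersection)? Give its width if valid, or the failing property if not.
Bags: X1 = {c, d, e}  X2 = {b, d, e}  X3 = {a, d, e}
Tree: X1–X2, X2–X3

Vertex coverage: the bags together contain {a, b, c, d, e}, the full vertex set. Edge coverage: each edge of G has both endpoints in at least one bag. Running intersection: for every vertex, the bags containing it form a connected subtree. All three properties hold, so this is a valid tree decomposition of width max|bag| − 1 = 2, and hence tw(G) ≤ 2.

Yes; width 2.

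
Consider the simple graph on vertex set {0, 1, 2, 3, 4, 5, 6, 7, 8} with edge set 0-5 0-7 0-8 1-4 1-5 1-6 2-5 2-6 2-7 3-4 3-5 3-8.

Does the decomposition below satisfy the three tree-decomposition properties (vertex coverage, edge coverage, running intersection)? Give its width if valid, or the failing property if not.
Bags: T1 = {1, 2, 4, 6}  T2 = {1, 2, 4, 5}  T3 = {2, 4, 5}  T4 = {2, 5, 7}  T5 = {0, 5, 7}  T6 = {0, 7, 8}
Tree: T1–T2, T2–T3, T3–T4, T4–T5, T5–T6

No — vertex 3 appears in no bag.

A tree decomposition must satisfy three properties: every vertex lies in some bag; for every edge, both endpoints lie together in some bag; and for every vertex, the bags containing it form a connected subtree. Here vertex 3 appears in no bag, so the decomposition is invalid.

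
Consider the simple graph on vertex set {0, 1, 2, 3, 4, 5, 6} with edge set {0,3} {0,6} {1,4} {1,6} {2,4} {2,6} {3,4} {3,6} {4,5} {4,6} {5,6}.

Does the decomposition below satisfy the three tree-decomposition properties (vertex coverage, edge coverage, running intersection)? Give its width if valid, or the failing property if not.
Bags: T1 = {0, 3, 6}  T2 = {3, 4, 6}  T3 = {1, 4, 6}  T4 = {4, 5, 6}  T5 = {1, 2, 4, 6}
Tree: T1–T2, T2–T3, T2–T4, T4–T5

No — bags containing vertex 1 are not connected in the tree.

A tree decomposition must satisfy three properties: every vertex lies in some bag; for every edge, both endpoints lie together in some bag; and for every vertex, the bags containing it form a connected subtree. Here bags containing vertex 1 are not connected in the tree, so the decomposition is invalid.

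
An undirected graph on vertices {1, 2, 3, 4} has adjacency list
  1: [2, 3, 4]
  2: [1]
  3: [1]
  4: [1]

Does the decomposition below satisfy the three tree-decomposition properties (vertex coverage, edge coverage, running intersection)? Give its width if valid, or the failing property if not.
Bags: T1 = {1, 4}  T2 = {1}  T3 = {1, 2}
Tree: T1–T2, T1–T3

A tree decomposition must satisfy three properties: every vertex lies in some bag; for every edge, both endpoints lie together in some bag; and for every vertex, the bags containing it form a connected subtree. Here vertex 3 appears in no bag, so the decomposition is invalid.

No — vertex 3 appears in no bag.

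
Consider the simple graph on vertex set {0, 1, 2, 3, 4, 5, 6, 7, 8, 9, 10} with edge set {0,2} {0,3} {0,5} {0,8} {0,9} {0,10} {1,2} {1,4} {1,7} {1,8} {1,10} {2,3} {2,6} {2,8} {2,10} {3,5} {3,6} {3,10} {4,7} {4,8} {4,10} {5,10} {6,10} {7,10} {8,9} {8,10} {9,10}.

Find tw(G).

3

A width-3 tree decomposition is:
Bags: B1 = {0, 3, 5, 10}  B2 = {0, 2, 3, 10}  B3 = {0, 2, 8, 10}  B4 = {1, 2, 8, 10}  B5 = {2, 3, 6, 10}  B6 = {0, 8, 9, 10}  B7 = {1, 4, 8, 10}  B8 = {1, 4, 7, 10}
Tree: B1–B2, B2–B3, B3–B4, B2–B5, B3–B6, B4–B7, B7–B8
Every bag has size at most 4, so the width is 4 − 1 = 3 and tw(G) ≤ 3. Conversely, {0, 8, 9, 10} is a clique of size 4, and the vertices of any clique must share a bag in every tree decomposition; so some bag has ≥ 4 vertices and tw(G) ≥ 3. Combining the bounds, tw(G) = 3.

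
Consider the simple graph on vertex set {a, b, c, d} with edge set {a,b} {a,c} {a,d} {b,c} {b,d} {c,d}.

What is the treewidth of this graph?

A width-3 tree decomposition is:
Bags: B1 = {a, b, c, d}
Tree: (single bag)
A single bag containing all 4 vertices is trivially a valid decomposition of width 3. For the lower bound, the 4 vertices {a, b, c, d} are pairwise adjacent, and any tree decomposition puts a clique entirely inside one bag — forcing width ≥ 3. The upper and lower bounds meet at 3, so that is the treewidth.

3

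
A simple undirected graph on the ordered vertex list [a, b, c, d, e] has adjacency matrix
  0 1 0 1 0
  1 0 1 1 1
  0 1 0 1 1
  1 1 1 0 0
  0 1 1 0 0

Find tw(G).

A width-2 tree decomposition is:
Bags: B1 = {a, b, d}  B2 = {b, c, d}  B3 = {b, c, e}
Tree: B1–B2, B2–B3
The largest bag has 3 vertices, giving width 2; this decomposition certifies tw(G) ≤ 2. Conversely, {b, c, d} is a clique of size 3, and the vertices of any clique must share a bag in every tree decomposition; so some bag has ≥ 3 vertices and tw(G) ≥ 2. Combining the bounds, tw(G) = 2.

2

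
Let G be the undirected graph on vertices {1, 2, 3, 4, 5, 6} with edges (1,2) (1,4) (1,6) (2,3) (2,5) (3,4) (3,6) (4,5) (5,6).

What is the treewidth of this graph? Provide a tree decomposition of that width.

Treewidth 3.
Bags: B1 = {2, 3, 4, 6}  B2 = {2, 4, 5, 6}  B3 = {1, 2, 4, 6}
Tree: B1–B2, B2–B3

The largest bag has 4 vertices, giving width 3; this decomposition certifies tw(G) ≤ 3. For the lower bound: the 4 vertex sets {2,3}, {4,5}, {6}, {1} are disjoint, each induces a connected subgraph, and every pair is joined by at least one edge of G. Contracting each set to a single vertex therefore yields K_{4} as a minor, and since treewidth is minor-monotone, tw(G) ≥ tw(K_{4}) = 3. The upper and lower bounds meet at 3, so that is the treewidth.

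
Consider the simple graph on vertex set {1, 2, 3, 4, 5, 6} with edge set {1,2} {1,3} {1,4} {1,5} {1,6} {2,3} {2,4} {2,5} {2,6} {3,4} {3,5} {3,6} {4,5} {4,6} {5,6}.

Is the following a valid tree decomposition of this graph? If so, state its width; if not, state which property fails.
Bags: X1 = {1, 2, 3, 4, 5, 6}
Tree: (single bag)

Checking the three conditions: (i) the bags cover all of {1, 2, 3, 4, 5, 6}; (ii) for each edge, some bag contains both endpoints; (iii) the bags containing any fixed vertex form a subtree. All hold, so the decomposition is valid with width 6 − 1 = 5.

Yes; width 5.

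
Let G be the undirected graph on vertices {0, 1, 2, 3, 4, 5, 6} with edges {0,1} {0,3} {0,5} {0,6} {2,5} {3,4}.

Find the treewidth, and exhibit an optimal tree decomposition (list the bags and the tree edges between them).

Treewidth 1.
One optimal decomposition is:
Bags: B1 = {0, 6}  B2 = {0, 3}  B3 = {3, 4}  B4 = {0, 5}  B5 = {2, 5}  B6 = {0, 1}
Tree: B1–B2, B2–B3, B1–B4, B4–B5, B4–B6

The largest bag has 2 vertices, giving width 1; this decomposition certifies tw(G) ≤ 1. Since G has at least one edge (e.g. 6–0), it is not an edgeless graph, so tw(G) ≥ 1. Therefore the treewidth is 1.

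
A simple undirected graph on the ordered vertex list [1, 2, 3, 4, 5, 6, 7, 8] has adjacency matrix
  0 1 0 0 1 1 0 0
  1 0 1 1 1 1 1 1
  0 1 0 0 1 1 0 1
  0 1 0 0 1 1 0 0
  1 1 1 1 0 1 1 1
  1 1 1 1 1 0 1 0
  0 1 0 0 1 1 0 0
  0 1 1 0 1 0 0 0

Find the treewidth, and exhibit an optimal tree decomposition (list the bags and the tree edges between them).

The largest bag has 4 vertices, giving width 3; this decomposition certifies tw(G) ≤ 3. On the other hand G contains the 4-clique {2, 3, 5, 8}. A clique must lie in a single bag of any decomposition, so no decomposition can have width below 3. The upper and lower bounds meet at 3, so that is the treewidth.

Treewidth 3.
Bags: B1 = {2, 3, 5, 8}  B2 = {2, 3, 5, 6}  B3 = {2, 5, 6, 7}  B4 = {1, 2, 5, 6}  B5 = {2, 4, 5, 6}
Tree: B1–B2, B2–B3, B3–B4, B2–B5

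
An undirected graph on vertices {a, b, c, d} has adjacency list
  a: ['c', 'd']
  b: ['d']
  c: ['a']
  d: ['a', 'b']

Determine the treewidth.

1

A width-1 tree decomposition is:
Bags: B1 = {a, d}  B2 = {a, c}  B3 = {b, d}
Tree: B1–B2, B1–B3
Each bag holds 2 vertices, so the decomposition has width 1, which upper-bounds the treewidth. Any graph with an edge has treewidth ≥ 1, and G has the edge d–a. Hence tw(G) = 1 exactly.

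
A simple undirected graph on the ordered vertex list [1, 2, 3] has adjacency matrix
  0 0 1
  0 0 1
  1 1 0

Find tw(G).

A width-1 tree decomposition is:
Bags: B1 = {2, 3}  B2 = {1, 3}
Tree: B1–B2
Each bag holds 2 vertices, so the decomposition has width 1, which upper-bounds the treewidth. Any graph with an edge has treewidth ≥ 1, and G has the edge 3–2. Combining the bounds, tw(G) = 1.

1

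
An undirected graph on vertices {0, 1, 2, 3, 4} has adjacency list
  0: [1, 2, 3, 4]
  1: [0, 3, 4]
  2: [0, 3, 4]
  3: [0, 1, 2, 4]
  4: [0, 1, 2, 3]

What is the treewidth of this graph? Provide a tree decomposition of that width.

Treewidth 3.
Bags: B1 = {0, 1, 3, 4}  B2 = {0, 2, 3, 4}
Tree: B1–B2

The largest bag has 4 vertices, giving width 3; this decomposition certifies tw(G) ≤ 3. On the other hand G contains the 4-clique {0, 1, 3, 4}. A clique must lie in a single bag of any decomposition, so no decomposition can have width below 3. Combining the bounds, tw(G) = 3.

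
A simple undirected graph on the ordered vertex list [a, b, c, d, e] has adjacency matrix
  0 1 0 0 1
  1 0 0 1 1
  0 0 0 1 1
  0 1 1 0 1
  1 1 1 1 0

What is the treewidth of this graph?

A width-2 tree decomposition is:
Bags: B1 = {b, d, e}  B2 = {c, d, e}  B3 = {a, b, e}
Tree: B1–B2, B1–B3
Every bag has size at most 3, so the width is 3 − 1 = 2 and tw(G) ≤ 2. For the lower bound, the 3 vertices {c, d, e} are pairwise adjacent, and any tree decomposition puts a clique entirely inside one bag — forcing width ≥ 2. Hence tw(G) = 2 exactly.

2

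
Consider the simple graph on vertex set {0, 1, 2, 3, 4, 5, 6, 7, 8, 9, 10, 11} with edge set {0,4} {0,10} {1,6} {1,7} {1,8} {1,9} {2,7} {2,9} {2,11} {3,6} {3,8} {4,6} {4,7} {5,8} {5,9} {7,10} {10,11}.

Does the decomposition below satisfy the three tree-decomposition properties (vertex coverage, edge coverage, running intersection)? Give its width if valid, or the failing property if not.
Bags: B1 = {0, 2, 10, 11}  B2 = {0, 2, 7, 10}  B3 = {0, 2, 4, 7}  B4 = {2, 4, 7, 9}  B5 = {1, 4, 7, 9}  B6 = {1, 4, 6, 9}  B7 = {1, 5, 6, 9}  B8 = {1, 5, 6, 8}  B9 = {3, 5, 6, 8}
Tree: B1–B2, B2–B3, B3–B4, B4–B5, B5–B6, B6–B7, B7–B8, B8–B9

Every vertex of G appears in some bag (union = {0, 1, 2, 3, 4, 5, 6, 7, 8, 9, 10, 11}); every edge is covered by a bag; and for each vertex v the set of bags containing v is connected in the bag tree. The decomposition is therefore valid. The largest bag has 4 vertices, so the width is 3.

Yes; width 3.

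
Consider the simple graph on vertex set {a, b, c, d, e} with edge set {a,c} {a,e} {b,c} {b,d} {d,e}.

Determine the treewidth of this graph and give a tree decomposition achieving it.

Treewidth 2.
One optimal decomposition is:
Bags: B1 = {a, c, e}  B2 = {b, c, e}  B3 = {b, d, e}
Tree: B1–B2, B2–B3

The largest bag has 3 vertices, giving width 2; this decomposition certifies tw(G) ≤ 2. Since e–a–c–b–d–e is a cycle in G, G is not acyclic. Forests are exactly the graphs of treewidth ≤ 1, so tw(G) ≥ 2. Hence tw(G) = 2 exactly.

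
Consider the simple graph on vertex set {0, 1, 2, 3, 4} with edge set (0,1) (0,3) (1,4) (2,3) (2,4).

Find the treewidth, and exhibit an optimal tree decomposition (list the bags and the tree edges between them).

Treewidth 2.
Bags: B1 = {0, 2, 3}  B2 = {0, 1, 2}  B3 = {1, 2, 4}
Tree: B1–B2, B2–B3

Each bag holds 3 vertices, so the decomposition has width 2, which upper-bounds the treewidth. For the lower bound, G contains the cycle 2–3–0–1–4–2, so G is not a forest; only forests have treewidth ≤ 1, hence tw(G) ≥ 2. Combining the bounds, tw(G) = 2.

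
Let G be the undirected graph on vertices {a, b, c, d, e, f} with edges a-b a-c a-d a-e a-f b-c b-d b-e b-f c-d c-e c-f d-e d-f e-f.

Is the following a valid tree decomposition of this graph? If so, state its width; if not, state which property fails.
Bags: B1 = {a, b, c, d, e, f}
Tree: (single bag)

Yes; width 5.

Checking the three conditions: (i) the bags cover all of {a, b, c, d, e, f}; (ii) for each edge, some bag contains both endpoints; (iii) the bags containing any fixed vertex form a subtree. All hold, so the decomposition is valid with width 6 − 1 = 5.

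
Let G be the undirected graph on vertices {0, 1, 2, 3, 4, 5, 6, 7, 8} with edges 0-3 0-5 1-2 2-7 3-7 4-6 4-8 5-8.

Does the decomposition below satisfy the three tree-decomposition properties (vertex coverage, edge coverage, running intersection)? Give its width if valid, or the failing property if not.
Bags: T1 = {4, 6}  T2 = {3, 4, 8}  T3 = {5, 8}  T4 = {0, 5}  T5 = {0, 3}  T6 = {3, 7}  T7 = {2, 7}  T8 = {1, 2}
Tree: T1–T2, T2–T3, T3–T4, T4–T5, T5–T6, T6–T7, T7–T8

No — bags containing vertex 3 are not connected in the tree.

A tree decomposition must satisfy three properties: every vertex lies in some bag; for every edge, both endpoints lie together in some bag; and for every vertex, the bags containing it form a connected subtree. Here bags containing vertex 3 are not connected in the tree, so the decomposition is invalid.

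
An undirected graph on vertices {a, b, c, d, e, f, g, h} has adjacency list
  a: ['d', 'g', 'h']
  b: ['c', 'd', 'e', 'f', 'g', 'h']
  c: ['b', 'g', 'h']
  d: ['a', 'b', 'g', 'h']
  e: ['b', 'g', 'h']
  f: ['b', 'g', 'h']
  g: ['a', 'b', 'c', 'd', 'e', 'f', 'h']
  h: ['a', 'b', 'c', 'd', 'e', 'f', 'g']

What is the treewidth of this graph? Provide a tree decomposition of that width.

Treewidth 3.
Bags: B1 = {b, f, g, h}  B2 = {b, c, g, h}  B3 = {b, d, g, h}  B4 = {a, d, g, h}  B5 = {b, e, g, h}
Tree: B1–B2, B2–B3, B3–B4, B3–B5

Every bag has size at most 4, so the width is 4 − 1 = 3 and tw(G) ≤ 3. For the lower bound, the 4 vertices {a, d, g, h} are pairwise adjacent, and any tree decomposition puts a clique entirely inside one bag — forcing width ≥ 3. Hence tw(G) = 3 exactly.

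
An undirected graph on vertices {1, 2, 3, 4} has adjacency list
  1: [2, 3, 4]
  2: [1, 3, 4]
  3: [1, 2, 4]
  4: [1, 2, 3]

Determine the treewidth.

3

A width-3 tree decomposition is:
Bags: B1 = {1, 2, 3, 4}
Tree: (single bag)
With just one bag of size 4, the width is 4 − 1 = 3, so tw(G) ≤ 3. Conversely, {1, 2, 3, 4} is a clique of size 4, and the vertices of any clique must share a bag in every tree decomposition; so some bag has ≥ 4 vertices and tw(G) ≥ 3. Therefore the treewidth is 3.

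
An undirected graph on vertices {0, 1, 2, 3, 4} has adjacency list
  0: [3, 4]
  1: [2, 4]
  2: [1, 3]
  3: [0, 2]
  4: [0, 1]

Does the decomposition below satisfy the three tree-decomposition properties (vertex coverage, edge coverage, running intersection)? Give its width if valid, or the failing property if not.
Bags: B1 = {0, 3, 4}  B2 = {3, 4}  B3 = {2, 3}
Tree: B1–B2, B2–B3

A tree decomposition must satisfy three properties: every vertex lies in some bag; for every edge, both endpoints lie together in some bag; and for every vertex, the bags containing it form a connected subtree. Here vertex 1 appears in no bag, so the decomposition is invalid.

No — vertex 1 appears in no bag.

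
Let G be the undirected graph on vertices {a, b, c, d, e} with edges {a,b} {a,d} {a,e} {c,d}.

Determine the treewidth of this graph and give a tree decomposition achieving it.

Each bag holds 2 vertices, so the decomposition has width 1, which upper-bounds the treewidth. Any graph with an edge has treewidth ≥ 1, and G has the edge d–a. Hence tw(G) = 1 exactly.

Treewidth 1.
One optimal decomposition is:
Bags: B1 = {a, d}  B2 = {a, e}  B3 = {a, b}  B4 = {c, d}
Tree: B1–B2, B1–B3, B1–B4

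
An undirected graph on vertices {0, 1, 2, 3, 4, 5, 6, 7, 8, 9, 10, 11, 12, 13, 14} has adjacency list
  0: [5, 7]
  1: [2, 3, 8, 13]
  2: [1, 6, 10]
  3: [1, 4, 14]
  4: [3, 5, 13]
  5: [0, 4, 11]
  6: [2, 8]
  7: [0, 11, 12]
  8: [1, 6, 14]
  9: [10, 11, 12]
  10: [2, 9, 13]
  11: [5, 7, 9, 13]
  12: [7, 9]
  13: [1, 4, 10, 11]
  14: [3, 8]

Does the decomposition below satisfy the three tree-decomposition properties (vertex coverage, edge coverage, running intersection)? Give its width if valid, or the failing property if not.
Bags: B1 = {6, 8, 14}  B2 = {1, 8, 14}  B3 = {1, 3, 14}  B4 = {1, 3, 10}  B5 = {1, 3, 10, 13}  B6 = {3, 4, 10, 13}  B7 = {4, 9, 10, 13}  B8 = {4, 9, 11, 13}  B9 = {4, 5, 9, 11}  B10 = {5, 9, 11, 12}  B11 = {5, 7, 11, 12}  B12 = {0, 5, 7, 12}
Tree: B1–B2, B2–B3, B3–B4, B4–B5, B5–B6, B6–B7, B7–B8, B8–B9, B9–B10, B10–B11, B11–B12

A tree decomposition must satisfy three properties: every vertex lies in some bag; for every edge, both endpoints lie together in some bag; and for every vertex, the bags containing it form a connected subtree. Here vertex 2 appears in no bag, so the decomposition is invalid.

No — vertex 2 appears in no bag.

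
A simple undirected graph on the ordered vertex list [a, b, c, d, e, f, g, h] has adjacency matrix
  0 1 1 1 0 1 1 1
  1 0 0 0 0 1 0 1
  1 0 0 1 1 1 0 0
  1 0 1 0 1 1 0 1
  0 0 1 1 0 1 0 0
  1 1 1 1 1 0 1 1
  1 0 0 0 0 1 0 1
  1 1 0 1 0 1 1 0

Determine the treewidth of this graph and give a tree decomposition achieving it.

Treewidth 3.
One optimal decomposition is:
Bags: B1 = {a, c, d, f}  B2 = {a, d, f, h}  B3 = {c, d, e, f}  B4 = {a, f, g, h}  B5 = {a, b, f, h}
Tree: B1–B2, B1–B3, B2–B4, B4–B5

The largest bag has 4 vertices, giving width 3; this decomposition certifies tw(G) ≤ 3. Conversely, {c, d, e, f} is a clique of size 4, and the vertices of any clique must share a bag in every tree decomposition; so some bag has ≥ 4 vertices and tw(G) ≥ 3. Therefore the treewidth is 3.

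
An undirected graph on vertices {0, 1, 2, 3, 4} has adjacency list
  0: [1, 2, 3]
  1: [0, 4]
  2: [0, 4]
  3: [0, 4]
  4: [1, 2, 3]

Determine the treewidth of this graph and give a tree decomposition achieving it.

The largest bag has 3 vertices, giving width 2; this decomposition certifies tw(G) ≤ 2. For the lower bound, G contains the cycle 3–0–1–4–3, so G is not a forest; only forests have treewidth ≤ 1, hence tw(G) ≥ 2. Hence tw(G) = 2 exactly.

Treewidth 2.
One such decomposition:
Bags: B1 = {0, 3, 4}  B2 = {0, 1, 4}  B3 = {0, 2, 4}
Tree: B1–B2, B2–B3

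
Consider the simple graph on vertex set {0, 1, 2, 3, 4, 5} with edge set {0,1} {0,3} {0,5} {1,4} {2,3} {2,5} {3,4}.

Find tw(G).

2

A width-2 tree decomposition is:
Bags: B1 = {2, 3, 5}  B2 = {0, 3, 5}  B3 = {0, 3, 4}  B4 = {0, 1, 4}
Tree: B1–B2, B2–B3, B3–B4
Each bag holds 3 vertices, so the decomposition has width 2, which upper-bounds the treewidth. Since 2–5–0–3–2 is a cycle in G, G is not acyclic. Forests are exactly the graphs of treewidth ≤ 1, so tw(G) ≥ 2. The upper and lower bounds meet at 2, so that is the treewidth.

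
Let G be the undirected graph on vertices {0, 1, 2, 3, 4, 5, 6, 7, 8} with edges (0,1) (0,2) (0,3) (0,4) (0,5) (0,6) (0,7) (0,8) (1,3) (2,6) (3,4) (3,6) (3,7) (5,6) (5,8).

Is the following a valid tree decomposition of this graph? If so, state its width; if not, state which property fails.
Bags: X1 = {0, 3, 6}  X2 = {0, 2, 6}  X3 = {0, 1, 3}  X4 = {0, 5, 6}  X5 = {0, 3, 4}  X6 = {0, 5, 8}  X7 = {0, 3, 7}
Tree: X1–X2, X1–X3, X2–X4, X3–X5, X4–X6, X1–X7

Yes; width 2.

Every vertex of G appears in some bag (union = {0, 1, 2, 3, 4, 5, 6, 7, 8}); every edge is covered by a bag; and for each vertex v the set of bags containing v is connected in the bag tree. The decomposition is therefore valid. The largest bag has 3 vertices, so the width is 2.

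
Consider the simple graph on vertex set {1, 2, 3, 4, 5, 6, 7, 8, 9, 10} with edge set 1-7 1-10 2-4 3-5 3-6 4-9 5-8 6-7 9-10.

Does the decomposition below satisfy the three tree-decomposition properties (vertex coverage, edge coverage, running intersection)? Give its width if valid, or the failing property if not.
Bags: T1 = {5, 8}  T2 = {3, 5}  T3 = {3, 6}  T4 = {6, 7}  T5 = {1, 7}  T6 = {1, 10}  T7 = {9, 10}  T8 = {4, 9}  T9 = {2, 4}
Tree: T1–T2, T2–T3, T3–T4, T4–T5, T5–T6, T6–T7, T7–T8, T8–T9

Vertex coverage: the bags together contain {1, 2, 3, 4, 5, 6, 7, 8, 9, 10}, the full vertex set. Edge coverage: each edge of G has both endpoints in at least one bag. Running intersection: for every vertex, the bags containing it form a connected subtree. All three properties hold, so this is a valid tree decomposition of width max|bag| − 1 = 1, and hence tw(G) ≤ 1.

Yes; width 1.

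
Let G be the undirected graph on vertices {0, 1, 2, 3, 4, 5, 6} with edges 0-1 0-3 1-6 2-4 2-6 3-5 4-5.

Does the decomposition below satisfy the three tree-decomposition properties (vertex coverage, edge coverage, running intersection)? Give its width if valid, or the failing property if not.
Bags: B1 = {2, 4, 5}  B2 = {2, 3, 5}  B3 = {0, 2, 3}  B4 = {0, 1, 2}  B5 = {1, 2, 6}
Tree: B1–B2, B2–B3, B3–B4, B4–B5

Checking the three conditions: (i) the bags cover all of {0, 1, 2, 3, 4, 5, 6}; (ii) for each edge, some bag contains both endpoints; (iii) the bags containing any fixed vertex form a subtree. All hold, so the decomposition is valid with width 3 − 1 = 2.

Yes; width 2.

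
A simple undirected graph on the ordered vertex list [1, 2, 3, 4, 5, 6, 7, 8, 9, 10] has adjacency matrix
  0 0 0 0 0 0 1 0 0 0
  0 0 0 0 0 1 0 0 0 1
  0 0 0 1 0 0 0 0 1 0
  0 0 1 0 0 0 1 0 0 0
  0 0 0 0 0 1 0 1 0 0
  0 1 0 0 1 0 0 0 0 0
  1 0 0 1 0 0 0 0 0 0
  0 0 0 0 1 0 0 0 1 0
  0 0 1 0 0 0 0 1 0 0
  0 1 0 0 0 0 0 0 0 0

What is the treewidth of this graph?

A width-1 tree decomposition is:
Bags: B1 = {1, 7}  B2 = {4, 7}  B3 = {3, 4}  B4 = {3, 9}  B5 = {8, 9}  B6 = {5, 8}  B7 = {5, 6}  B8 = {2, 6}  B9 = {2, 10}
Tree: B1–B2, B2–B3, B3–B4, B4–B5, B5–B6, B6–B7, B7–B8, B8–B9
Every bag has size at most 2, so the width is 2 − 1 = 1 and tw(G) ≤ 1. G has an edge, so its treewidth is at least 1. The upper and lower bounds meet at 1, so that is the treewidth.

1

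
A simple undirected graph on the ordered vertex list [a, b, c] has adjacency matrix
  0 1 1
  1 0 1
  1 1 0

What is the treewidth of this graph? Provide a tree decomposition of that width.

Treewidth 2.
One optimal decomposition is:
Bags: B1 = {a, b, c}
Tree: (single bag)

With just one bag of size 3, the width is 3 − 1 = 2, so tw(G) ≤ 2. For the lower bound, the 3 vertices {a, b, c} are pairwise adjacent, and any tree decomposition puts a clique entirely inside one bag — forcing width ≥ 2. Hence tw(G) = 2 exactly.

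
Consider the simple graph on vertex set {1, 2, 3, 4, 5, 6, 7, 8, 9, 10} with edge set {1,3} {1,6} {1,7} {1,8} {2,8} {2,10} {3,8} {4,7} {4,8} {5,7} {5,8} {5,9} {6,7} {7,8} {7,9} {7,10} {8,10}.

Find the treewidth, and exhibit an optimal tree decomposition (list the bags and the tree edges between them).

The largest bag has 3 vertices, giving width 2; this decomposition certifies tw(G) ≤ 2. On the other hand G contains the 3-clique {2, 8, 10}. A clique must lie in a single bag of any decomposition, so no decomposition can have width below 2. Hence tw(G) = 2 exactly.

Treewidth 2.
One optimal decomposition is:
Bags: B1 = {4, 7, 8}  B2 = {5, 7, 8}  B3 = {1, 7, 8}  B4 = {5, 7, 9}  B5 = {1, 6, 7}  B6 = {7, 8, 10}  B7 = {2, 8, 10}  B8 = {1, 3, 8}
Tree: B1–B2, B2–B3, B2–B4, B3–B5, B1–B6, B6–B7, B3–B8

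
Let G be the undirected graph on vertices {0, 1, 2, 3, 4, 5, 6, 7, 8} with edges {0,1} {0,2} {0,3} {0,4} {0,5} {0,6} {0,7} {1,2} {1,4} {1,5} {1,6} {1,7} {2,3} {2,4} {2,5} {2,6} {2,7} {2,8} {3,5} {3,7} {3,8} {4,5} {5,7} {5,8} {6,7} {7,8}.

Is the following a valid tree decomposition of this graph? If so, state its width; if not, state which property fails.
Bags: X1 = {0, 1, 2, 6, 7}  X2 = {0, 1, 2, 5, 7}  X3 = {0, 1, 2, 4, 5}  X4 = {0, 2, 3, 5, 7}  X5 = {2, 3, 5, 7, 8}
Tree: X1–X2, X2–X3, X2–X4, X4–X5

Yes; width 4.

Vertex coverage: the bags together contain {0, 1, 2, 3, 4, 5, 6, 7, 8}, the full vertex set. Edge coverage: each edge of G has both endpoints in at least one bag. Running intersection: for every vertex, the bags containing it form a connected subtree. All three properties hold, so this is a valid tree decomposition of width max|bag| − 1 = 4, and hence tw(G) ≤ 4.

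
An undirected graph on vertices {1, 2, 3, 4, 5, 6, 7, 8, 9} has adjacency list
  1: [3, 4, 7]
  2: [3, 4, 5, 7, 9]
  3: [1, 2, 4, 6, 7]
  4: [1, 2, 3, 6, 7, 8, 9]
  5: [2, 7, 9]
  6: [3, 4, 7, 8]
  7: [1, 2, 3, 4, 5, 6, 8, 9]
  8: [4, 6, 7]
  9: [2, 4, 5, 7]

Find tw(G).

A width-3 tree decomposition is:
Bags: B1 = {2, 3, 4, 7}  B2 = {2, 4, 7, 9}  B3 = {3, 4, 6, 7}  B4 = {1, 3, 4, 7}  B5 = {4, 6, 7, 8}  B6 = {2, 5, 7, 9}
Tree: B1–B2, B1–B3, B1–B4, B3–B5, B2–B6
Every bag has size at most 4, so the width is 4 − 1 = 3 and tw(G) ≤ 3. For the lower bound, the 4 vertices {4, 6, 7, 8} are pairwise adjacent, and any tree decomposition puts a clique entirely inside one bag — forcing width ≥ 3. The upper and lower bounds meet at 3, so that is the treewidth.

3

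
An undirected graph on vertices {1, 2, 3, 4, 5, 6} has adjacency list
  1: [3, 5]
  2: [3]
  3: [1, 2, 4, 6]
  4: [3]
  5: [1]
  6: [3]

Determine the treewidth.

1

A width-1 tree decomposition is:
Bags: B1 = {1, 3}  B2 = {3, 4}  B3 = {2, 3}  B4 = {1, 5}  B5 = {3, 6}
Tree: B1–B2, B1–B3, B1–B4, B1–B5
Each bag holds 2 vertices, so the decomposition has width 1, which upper-bounds the treewidth. Since G has at least one edge (e.g. 1–3), it is not an edgeless graph, so tw(G) ≥ 1. Therefore the treewidth is 1.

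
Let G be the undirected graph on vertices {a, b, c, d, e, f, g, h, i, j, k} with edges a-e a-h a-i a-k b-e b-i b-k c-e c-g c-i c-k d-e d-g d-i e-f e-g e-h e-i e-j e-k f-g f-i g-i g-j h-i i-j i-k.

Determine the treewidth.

A width-3 tree decomposition is:
Bags: B1 = {c, e, i, k}  B2 = {c, e, g, i}  B3 = {a, e, i, k}  B4 = {e, f, g, i}  B5 = {b, e, i, k}  B6 = {d, e, g, i}  B7 = {a, e, h, i}  B8 = {e, g, i, j}
Tree: B1–B2, B1–B3, B2–B4, B1–B5, B4–B6, B3–B7, B4–B8
The largest bag has 4 vertices, giving width 3; this decomposition certifies tw(G) ≤ 3. For the lower bound, the 4 vertices {d, e, g, i} are pairwise adjacent, and any tree decomposition puts a clique entirely inside one bag — forcing width ≥ 3. Hence tw(G) = 3 exactly.

3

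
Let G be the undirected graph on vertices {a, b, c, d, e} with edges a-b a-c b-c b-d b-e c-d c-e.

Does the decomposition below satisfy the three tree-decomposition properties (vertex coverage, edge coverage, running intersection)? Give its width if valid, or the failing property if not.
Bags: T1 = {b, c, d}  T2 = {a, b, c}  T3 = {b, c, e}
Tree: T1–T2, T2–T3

Checking the three conditions: (i) the bags cover all of {a, b, c, d, e}; (ii) for each edge, some bag contains both endpoints; (iii) the bags containing any fixed vertex form a subtree. All hold, so the decomposition is valid with width 3 − 1 = 2.

Yes; width 2.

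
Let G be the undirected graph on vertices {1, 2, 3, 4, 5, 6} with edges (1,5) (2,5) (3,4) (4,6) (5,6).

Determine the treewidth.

A width-1 tree decomposition is:
Bags: B1 = {5, 6}  B2 = {2, 5}  B3 = {4, 6}  B4 = {1, 5}  B5 = {3, 4}
Tree: B1–B2, B1–B3, B1–B4, B3–B5
Every bag has size at most 2, so the width is 2 − 1 = 1 and tw(G) ≤ 1. Any graph with an edge has treewidth ≥ 1, and G has the edge 6–5. Hence tw(G) = 1 exactly.

1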